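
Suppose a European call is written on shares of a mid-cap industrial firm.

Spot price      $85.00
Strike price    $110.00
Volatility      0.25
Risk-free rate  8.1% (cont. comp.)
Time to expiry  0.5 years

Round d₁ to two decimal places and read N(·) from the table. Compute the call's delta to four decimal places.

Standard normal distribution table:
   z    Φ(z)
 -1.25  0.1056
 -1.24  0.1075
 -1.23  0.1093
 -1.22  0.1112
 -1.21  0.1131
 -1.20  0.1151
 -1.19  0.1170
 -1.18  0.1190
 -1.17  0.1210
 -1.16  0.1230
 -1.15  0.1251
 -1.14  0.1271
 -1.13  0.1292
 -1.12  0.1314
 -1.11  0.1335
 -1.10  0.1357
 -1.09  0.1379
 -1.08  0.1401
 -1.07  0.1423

σ√T = 0.25·√0.5 = 0.1768
d₁ = [ln(85/110) + (0.081 + ½·0.25²)·0.5] / (σ√T) = (-0.2578 + 0.0561) / 0.1768 = -1.1410 → -1.14
N(d₁) = N(-1.14) = 0.1271
Δ_call = N(d₁) = 0.1271

0.1271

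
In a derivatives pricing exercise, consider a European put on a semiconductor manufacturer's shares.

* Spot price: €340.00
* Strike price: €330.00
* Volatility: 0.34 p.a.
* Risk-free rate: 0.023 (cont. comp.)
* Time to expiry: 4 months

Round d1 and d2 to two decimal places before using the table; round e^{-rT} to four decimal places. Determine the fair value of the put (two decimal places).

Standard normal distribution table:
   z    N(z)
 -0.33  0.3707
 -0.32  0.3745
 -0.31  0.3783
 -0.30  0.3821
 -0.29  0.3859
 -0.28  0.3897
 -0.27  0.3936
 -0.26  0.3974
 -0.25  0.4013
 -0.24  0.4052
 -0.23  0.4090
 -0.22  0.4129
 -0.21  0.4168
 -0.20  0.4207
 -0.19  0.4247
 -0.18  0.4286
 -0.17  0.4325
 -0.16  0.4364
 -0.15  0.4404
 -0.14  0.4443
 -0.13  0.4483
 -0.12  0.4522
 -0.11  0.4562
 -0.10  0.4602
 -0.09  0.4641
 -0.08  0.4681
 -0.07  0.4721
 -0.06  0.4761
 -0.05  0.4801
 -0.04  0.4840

€20.78

T = 0.3333;  σ√T = 0.1963
d₁ = [ln(340/330) + (0.023 + ½·0.34²)·0.3333] / (σ√T) = (0.0299 + 0.0269) / 0.1963 = 0.2893 ⇒ 0.29
d₂ = 0.2893 − 0.1963 = 0.0930 ⇒ 0.09
exp(−rT) = exp(−0.023·0.3333) = 0.9924
P = 330·0.9924·N(-0.09) − 340·N(-0.29) = 330·0.9924·0.4641 − 340·0.3859 = 151.9890 − 131.2060 = 20.7830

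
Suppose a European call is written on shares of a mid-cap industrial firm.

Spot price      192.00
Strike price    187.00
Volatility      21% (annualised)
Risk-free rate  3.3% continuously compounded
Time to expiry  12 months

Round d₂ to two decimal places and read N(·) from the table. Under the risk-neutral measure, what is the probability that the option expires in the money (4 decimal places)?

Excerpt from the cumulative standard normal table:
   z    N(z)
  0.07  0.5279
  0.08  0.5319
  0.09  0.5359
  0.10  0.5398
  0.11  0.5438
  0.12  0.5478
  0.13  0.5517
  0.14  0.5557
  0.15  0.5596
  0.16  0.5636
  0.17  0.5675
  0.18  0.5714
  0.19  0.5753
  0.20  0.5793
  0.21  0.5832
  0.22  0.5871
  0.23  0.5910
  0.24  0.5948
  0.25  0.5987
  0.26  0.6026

0.5714

σ√T = 0.21 × 1.0000 = 0.2100
ln(S/K) + (r + σ²/2)T = ln(192/187) + (0.033 + 0.21²/2)·1 = 0.0264 + 0.0551 = 0.0814
d₁ = 0.0814 / 0.2100 = 0.3878 ⇒ 0.39
d₂ = d₁ − σ√T = 0.3878 − 0.2100 = 0.1778 ⇒ 0.18
Risk-neutral Pr[S_T > K] = N(d₂) = N(0.18) = 0.5714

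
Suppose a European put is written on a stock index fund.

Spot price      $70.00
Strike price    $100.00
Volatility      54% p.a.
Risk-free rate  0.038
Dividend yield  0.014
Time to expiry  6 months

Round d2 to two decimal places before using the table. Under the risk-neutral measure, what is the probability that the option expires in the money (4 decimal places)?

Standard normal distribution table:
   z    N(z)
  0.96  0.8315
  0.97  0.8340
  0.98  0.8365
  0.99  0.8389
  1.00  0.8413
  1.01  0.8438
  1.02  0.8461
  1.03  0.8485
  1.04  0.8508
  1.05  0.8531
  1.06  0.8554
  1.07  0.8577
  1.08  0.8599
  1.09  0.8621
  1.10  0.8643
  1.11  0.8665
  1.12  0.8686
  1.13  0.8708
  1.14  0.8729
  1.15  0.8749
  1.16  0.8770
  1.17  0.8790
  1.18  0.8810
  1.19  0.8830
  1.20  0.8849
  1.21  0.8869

0.8621

σ√T = 0.54·√0.5 = 0.3818
d₁ = [ln(70/100) + (0.038 − 0.014 + 0.54²/2)·0.5] / 0.3818 = [-0.3567 + 0.0849] / 0.3818 = -0.7118 which rounds to -0.71
d₂ = d₁ − σ√T = -0.7118 − 0.3818 = -1.0936 which rounds to -1.09
Pr(exercise) under Q = N(−d₂) = N(1.09) = 0.8621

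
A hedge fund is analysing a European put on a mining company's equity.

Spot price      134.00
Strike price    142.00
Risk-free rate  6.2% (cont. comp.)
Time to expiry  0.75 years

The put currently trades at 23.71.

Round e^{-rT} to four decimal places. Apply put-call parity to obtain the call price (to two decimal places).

22.16

e^(−rT) = e^(−0.062·0.75) = 0.9546
Put-call parity: C − P = S − K·e^(−rT) = 134 − 142·0.9546 = 134 − 135.5532 = -1.5532
C = P + (C − P) = 23.71 + (-1.5532) = 22.1568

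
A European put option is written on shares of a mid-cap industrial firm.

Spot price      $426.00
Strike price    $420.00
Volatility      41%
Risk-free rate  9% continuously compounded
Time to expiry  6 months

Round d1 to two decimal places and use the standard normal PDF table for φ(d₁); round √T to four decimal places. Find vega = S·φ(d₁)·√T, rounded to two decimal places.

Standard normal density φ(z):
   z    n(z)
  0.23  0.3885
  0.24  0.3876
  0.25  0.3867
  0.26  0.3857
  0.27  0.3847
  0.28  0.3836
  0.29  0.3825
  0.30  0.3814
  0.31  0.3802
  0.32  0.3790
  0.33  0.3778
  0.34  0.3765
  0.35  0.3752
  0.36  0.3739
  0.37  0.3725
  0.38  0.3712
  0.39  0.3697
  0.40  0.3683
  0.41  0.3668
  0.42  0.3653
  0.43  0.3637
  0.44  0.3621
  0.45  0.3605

σ√T = 0.41 × 0.7071 = 0.2899
ln(S/K) + (r + σ²/2)T = ln(426/420) + (0.09 + 0.41²/2)·0.5 = 0.0142 + 0.0870 = 0.1012
d₁ = 0.1012 / 0.2899 = 0.3491 ≈ 0.35
√T = √0.5 = 0.7071
φ(d₁) = φ(0.35) = 0.3752
vega = S·φ(d₁)·√T = 426·0.3752·0.7071 = 113.0195

113.02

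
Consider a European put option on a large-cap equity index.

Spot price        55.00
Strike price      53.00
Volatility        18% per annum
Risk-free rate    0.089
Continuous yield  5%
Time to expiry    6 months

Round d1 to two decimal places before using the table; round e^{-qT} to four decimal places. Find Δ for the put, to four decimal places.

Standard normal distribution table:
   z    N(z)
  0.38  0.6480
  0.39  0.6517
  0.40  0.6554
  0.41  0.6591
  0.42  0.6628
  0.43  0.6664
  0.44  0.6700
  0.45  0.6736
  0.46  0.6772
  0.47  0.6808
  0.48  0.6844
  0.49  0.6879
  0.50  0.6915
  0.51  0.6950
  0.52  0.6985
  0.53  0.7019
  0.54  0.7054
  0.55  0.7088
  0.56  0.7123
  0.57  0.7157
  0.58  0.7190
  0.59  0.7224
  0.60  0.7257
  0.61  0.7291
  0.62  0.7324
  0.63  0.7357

-0.2975

σ√T = 0.18·√0.5 = 0.1273
ln(S/K) + (r − q + σ²/2)T = ln(55/53) + (0.089 − 0.05 + 0.18²/2)·0.5 = 0.0370 + 0.0276 = 0.0646
d₁ = 0.0646 / 0.1273 = 0.5079 which rounds to 0.51
N(d₁) = N(0.51) = 0.6950
Δ_put = exp(−qT)·(N(d₁) − 1) = 0.9753·(0.6950 − 1) = -0.2975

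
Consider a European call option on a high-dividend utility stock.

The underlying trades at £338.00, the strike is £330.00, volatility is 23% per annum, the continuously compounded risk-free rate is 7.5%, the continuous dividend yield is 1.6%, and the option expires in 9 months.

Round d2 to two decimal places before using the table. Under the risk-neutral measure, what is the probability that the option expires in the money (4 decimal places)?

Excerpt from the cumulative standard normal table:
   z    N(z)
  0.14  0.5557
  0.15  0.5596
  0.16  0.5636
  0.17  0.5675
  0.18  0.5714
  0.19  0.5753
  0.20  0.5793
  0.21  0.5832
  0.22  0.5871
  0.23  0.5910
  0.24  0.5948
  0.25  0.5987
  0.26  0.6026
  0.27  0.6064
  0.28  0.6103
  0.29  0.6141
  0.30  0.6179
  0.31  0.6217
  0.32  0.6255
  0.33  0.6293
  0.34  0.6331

0.5948

σ√T = 0.23·√0.75 = 0.1992
d₁ = [ln(338/330) + (0.075 − 0.016 + 0.23²/2)·0.75] / 0.1992 = [0.0240 + 0.0641] / 0.1992 = 0.4420 which rounds to 0.44
d₂ = d₁ − σ√T = 0.4420 − 0.1992 = 0.2428 which rounds to 0.24
Risk-neutral Pr[S_T > K] = N(d₂) = N(0.24) = 0.5948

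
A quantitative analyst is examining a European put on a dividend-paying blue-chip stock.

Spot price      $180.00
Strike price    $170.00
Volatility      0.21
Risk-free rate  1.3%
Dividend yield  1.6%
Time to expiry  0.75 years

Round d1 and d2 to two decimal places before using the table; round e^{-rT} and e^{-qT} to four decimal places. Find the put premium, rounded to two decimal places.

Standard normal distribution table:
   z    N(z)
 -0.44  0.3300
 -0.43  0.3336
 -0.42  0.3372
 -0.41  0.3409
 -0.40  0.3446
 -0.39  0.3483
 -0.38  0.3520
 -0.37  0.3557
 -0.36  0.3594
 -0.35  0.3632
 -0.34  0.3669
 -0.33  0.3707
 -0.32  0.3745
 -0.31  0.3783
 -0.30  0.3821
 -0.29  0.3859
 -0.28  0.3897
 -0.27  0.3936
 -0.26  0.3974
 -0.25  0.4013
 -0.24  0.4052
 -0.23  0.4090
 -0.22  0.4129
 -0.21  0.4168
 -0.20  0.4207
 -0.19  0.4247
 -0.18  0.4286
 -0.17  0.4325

$8.22

σ√T = 0.21·√0.75 = 0.1819
d₁ = [ln(180/170) + (0.013 − 0.016 + 0.21²/2)·0.75] / 0.1819 = [0.0572 + 0.0143] / 0.1819 = 0.3929 → 0.39
d₂ = d₁ − σ√T = 0.3929 − 0.1819 = 0.2110 → 0.21
e^(−qT) = e^(−0.016·0.75) = 0.9881;  e^(−rT) = e^(−0.013·0.75) = 0.9903
N(−d₂) = N(-0.21) = 0.4168;  N(−d₁) = N(-0.39) = 0.3483
P = 170·0.9903·0.4168 − 180·0.9881·0.3483 = 70.1687 − 61.9479 = 8.2208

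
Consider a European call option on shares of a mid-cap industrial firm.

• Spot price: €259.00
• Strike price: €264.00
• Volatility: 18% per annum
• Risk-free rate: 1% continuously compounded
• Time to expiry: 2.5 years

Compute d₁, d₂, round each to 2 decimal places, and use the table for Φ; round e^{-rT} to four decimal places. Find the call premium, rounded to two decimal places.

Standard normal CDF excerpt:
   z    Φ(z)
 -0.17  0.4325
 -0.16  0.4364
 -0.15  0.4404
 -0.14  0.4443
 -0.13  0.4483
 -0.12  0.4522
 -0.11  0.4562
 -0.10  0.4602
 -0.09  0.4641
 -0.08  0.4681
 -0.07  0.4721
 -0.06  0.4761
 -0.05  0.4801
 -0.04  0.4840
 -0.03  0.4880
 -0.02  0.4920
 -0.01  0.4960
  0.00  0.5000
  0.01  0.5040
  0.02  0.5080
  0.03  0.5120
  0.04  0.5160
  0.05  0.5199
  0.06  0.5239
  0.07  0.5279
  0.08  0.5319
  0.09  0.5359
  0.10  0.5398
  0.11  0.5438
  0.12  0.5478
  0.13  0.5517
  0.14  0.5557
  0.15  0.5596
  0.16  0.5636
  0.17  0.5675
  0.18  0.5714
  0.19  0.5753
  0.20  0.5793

€29.54

T = 2.5;  σ√T = 0.2846
d₁ = [ln(259/264) + (0.01 + ½·0.18²)·2.5] / (σ√T) = (-0.0191 + 0.0655) / 0.2846 = 0.1630 ⇒ 0.16
d₂ = 0.1630 − 0.2846 = -0.1216 ⇒ -0.12
exp(−rT) = exp(−0.01·2.5) = 0.9753
N(d₁) = N(0.16) = 0.5636;  N(d₂) = N(-0.12) = 0.4522
C = 259·0.5636 − 264·0.9753·0.4522 = 145.9724 − 116.4321 = 29.5403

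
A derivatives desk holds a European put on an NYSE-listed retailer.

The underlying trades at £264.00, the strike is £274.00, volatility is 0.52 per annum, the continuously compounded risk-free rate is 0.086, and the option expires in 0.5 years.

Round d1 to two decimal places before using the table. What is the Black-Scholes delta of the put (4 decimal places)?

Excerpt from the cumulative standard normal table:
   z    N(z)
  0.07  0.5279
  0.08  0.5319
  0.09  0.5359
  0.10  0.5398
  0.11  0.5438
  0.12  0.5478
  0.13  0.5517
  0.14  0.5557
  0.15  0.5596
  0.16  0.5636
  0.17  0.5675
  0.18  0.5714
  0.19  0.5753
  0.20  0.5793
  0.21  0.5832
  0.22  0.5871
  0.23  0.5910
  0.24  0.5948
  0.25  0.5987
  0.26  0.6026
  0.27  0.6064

σ√T = 0.52·√0.5 = 0.3677
ln(S/K) + (r + σ²/2)T = ln(264/274) + (0.086 + 0.52²/2)·0.5 = -0.0372 + 0.1106 = 0.0734
d₁ = 0.0734 / 0.3677 = 0.1997 ⇒ 0.20
N(d₁) = N(0.20) = 0.5793
Δ_put = N(d₁) − 1 = 0.5793 − 1 = -0.4207

-0.4207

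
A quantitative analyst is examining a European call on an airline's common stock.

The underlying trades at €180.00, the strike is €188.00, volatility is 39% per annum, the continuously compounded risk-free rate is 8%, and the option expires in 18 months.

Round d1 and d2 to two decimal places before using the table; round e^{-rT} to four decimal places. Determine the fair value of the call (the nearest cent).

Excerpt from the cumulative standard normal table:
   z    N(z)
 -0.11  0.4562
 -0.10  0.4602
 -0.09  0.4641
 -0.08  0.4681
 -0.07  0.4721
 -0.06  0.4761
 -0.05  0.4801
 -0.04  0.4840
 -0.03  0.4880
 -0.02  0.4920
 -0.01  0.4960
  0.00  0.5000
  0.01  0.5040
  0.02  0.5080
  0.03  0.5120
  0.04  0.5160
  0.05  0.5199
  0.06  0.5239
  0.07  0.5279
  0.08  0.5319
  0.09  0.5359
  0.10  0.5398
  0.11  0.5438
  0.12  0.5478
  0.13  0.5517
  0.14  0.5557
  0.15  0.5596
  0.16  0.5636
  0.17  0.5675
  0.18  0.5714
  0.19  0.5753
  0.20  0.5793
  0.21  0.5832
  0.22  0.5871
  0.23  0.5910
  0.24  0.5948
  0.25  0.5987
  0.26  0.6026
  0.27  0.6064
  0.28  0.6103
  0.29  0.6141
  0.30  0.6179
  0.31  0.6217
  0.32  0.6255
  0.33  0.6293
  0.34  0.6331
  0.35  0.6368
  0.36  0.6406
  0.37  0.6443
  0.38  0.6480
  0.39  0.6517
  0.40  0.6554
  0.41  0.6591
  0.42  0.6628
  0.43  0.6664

T = 1.5;  σ√T = 0.4777
d₁ = [ln(180/188) + (0.08 + 0.39²/2)·1.5] / 0.4777 = [-0.0435 + 0.2341] / 0.4777 = 0.3990 ⇒ 0.40
d₂ = d₁ − σ√T = 0.3990 − 0.4777 = -0.0786 ⇒ -0.08
exp(−rT) = exp(−0.08·1.5) = 0.8869
N(d₁) = N(0.40) = 0.6554;  N(d₂) = N(-0.08) = 0.4681
C = 180·0.6554 − 188·0.8869·0.4681 = 117.9720 − 78.0497 = 39.9223

€39.92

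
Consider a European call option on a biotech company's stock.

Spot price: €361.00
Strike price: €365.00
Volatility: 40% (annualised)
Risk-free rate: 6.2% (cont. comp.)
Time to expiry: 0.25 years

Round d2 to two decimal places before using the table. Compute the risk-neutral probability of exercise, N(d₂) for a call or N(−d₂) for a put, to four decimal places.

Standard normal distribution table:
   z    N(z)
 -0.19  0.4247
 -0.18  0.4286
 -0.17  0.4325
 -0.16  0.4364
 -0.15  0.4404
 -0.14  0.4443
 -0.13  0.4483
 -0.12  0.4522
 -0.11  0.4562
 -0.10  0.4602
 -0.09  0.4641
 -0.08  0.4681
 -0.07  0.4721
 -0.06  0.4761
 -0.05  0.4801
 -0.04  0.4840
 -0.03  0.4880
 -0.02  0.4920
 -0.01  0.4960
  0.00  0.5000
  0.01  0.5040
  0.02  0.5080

0.4681

σ√T = 0.4·√0.25 = 0.2000
d₁ = [ln(361/365) + (0.062 + 0.4²/2)·0.25] / 0.2000 = [-0.0110 + 0.0355] / 0.2000 = 0.1224 ⇒ 0.12
d₂ = d₁ − σ√T = 0.1224 − 0.2000 = -0.0776 ⇒ -0.08
Risk-neutral Pr[S_T > K] = N(d₂) = N(-0.08) = 0.4681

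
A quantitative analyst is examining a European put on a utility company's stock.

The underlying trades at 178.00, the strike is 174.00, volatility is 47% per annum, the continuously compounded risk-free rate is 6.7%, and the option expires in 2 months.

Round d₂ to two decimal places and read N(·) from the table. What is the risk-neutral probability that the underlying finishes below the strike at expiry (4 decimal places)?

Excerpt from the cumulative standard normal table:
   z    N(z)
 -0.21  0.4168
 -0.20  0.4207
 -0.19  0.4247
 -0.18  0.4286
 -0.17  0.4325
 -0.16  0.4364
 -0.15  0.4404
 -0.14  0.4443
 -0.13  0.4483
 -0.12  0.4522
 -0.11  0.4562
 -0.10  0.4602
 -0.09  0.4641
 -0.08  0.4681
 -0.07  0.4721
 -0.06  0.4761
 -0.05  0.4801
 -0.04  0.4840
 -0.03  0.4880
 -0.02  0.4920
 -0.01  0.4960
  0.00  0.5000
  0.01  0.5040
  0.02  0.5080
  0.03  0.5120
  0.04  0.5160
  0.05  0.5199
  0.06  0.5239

0.4681

T = 0.1667;  σ√T = 0.1919
d₁ = [ln(178/174) + (0.067 + ½·0.47²)·0.1667] / (σ√T) = (0.0227 + 0.0296) / 0.1919 = 0.2726 ⇒ 0.27
d₂ = 0.2726 − 0.1919 = 0.0807 ⇒ 0.08
Pr(exercise) under Q = N(−d₂) = N(-0.08) = 0.4681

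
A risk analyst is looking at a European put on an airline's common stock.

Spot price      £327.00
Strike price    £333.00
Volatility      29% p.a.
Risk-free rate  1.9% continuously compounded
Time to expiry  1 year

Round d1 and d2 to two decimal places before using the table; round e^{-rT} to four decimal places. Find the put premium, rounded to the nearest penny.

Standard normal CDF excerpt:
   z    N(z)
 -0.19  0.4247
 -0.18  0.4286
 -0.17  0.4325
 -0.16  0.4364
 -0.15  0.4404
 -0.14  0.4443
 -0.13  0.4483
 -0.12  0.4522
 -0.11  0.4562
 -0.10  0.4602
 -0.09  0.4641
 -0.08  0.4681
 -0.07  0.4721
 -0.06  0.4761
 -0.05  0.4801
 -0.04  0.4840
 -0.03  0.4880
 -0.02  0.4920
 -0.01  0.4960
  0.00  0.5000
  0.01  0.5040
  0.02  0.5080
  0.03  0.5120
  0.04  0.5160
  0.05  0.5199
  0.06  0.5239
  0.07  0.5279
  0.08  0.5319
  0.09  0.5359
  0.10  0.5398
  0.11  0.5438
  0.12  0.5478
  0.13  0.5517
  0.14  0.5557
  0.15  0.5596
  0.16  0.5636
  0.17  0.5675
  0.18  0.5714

£37.56

σ√T = 0.29·√1 = 0.2900
d₁ = [ln(327/333) + (0.019 + ½·0.29²)·1] / (σ√T) = (-0.0182 + 0.0610) / 0.2900 = 0.1478 which rounds to 0.15
d₂ = 0.1478 − 0.2900 = -0.1422 which rounds to -0.14
exp(−rT) = exp(−0.019·1) = 0.9812
N(−d₂) = N(0.14) = 0.5557;  N(−d₁) = N(-0.15) = 0.4404
P = 333·0.9812·0.5557 − 327·0.4404 = 181.5692 − 144.0108 = 37.5584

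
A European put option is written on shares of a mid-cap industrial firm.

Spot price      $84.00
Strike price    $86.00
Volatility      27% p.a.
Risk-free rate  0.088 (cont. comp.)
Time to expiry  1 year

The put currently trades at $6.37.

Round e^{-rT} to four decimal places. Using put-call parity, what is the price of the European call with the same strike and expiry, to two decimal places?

e^(−rT) = e^(−0.088·1) = 0.9158
Put-call parity: C − P = S − K·e^(−rT) = 84 − 86·0.9158 = 84 − 78.7588 = 5.2412
C = P + (C − P) = 6.37 + (5.2412) = 11.6112

$11.61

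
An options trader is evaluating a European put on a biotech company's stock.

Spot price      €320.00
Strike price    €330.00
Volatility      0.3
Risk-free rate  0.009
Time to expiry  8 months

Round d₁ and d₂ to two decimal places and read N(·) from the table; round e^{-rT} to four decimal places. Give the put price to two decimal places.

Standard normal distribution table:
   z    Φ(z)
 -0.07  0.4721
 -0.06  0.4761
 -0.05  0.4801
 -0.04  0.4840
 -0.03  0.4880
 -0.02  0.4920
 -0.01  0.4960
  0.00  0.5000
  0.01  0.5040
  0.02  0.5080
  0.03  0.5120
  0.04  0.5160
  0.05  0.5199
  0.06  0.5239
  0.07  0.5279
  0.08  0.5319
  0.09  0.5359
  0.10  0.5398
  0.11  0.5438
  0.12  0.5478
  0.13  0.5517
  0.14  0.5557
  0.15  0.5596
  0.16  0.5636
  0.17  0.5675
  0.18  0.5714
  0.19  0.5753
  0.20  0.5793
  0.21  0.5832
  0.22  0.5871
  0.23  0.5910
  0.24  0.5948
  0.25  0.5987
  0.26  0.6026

σ√T = 0.3·√0.6667 = 0.2449
d₁ = [ln(320/330) + (0.009 + 0.3²/2)·0.6667] / 0.2449 = [-0.0308 + 0.0360] / 0.2449 = 0.0213 which rounds to 0.02
d₂ = d₁ − σ√T = 0.0213 − 0.2449 = -0.2236 which rounds to -0.22
exp(−rT) = exp(−0.009·0.6667) = 0.9940
P = 330·0.9940·N(0.22) − 320·N(-0.02) = 330·0.9940·0.5871 − 320·0.4920 = 192.5805 − 157.4400 = 35.1405

€35.14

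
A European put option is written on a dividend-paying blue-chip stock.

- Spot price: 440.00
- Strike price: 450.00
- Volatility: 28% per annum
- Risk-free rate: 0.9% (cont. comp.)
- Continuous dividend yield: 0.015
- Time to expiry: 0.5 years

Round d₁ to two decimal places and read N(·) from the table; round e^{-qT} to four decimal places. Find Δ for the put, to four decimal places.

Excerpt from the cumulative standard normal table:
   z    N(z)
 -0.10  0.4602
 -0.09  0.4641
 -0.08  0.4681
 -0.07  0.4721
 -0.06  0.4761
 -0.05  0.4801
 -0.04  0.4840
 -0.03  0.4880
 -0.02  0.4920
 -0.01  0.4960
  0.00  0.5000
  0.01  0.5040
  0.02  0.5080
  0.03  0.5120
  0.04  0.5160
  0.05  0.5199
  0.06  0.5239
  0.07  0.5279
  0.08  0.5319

-0.5082

T = 0.5;  σ√T = 0.1980
d₁ = [ln(440/450) + (0.009 − 0.015 + 0.28²/2)·0.5] / 0.1980 = [-0.0225 + 0.0166] / 0.1980 = -0.0297 ⇒ -0.03
N(d₁) = N(-0.03) = 0.4880
Δ_put = exp(−qT)·(N(d₁) − 1) = 0.9925·(0.4880 − 1) = -0.5082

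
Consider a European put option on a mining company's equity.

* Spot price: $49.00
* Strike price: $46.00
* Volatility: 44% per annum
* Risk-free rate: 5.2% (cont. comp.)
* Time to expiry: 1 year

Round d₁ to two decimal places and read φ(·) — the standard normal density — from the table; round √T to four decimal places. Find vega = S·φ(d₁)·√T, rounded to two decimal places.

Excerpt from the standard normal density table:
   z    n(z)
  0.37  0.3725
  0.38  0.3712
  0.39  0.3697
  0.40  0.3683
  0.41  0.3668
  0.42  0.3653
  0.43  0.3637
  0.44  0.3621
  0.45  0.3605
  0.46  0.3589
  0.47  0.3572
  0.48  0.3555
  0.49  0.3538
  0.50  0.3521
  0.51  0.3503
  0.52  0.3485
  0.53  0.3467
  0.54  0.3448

17.42

σ√T = 0.44·√1 = 0.4400
d₁ = [ln(49/46) + (0.052 + 0.44²/2)·1] / 0.4400 = [0.0632 + 0.1488] / 0.4400 = 0.4818 which rounds to 0.48
√T = √1 = 1.0000
φ(d₁) = φ(0.48) = 0.3555
vega = S·φ(d₁)·√T = 49·0.3555·1.0000 = 17.4195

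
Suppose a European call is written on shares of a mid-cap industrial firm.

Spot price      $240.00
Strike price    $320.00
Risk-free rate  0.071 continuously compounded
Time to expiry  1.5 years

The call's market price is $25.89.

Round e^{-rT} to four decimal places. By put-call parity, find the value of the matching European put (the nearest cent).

e^(−rT) = e^(−0.071·1.5) = 0.8990
Put-call parity: C − P = S − K·e^(−rT) = 240 − 320·0.8990 = 240 − 287.6800 = -47.6800
P = C − (C − P) = 25.89 − (-47.6800) = 73.5700

$73.57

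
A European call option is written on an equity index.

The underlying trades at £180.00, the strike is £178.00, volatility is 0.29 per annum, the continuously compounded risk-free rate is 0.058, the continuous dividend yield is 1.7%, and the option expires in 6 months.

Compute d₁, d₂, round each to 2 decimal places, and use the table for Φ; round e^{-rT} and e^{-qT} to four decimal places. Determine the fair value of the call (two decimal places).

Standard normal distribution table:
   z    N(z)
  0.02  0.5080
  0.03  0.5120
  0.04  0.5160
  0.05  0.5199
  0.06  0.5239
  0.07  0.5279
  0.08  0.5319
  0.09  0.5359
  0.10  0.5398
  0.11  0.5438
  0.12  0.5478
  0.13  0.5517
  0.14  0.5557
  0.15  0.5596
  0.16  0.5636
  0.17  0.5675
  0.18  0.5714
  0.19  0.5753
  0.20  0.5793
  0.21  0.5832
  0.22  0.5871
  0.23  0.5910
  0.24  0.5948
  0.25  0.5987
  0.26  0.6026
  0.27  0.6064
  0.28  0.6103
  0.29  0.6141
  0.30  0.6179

£17.65

σ√T = 0.29·√0.5 = 0.2051
ln(S/K) + (r − q + σ²/2)T = ln(180/178) + (0.058 − 0.017 + 0.29²/2)·0.5 = 0.0112 + 0.0415 = 0.0527
d₁ = 0.0527 / 0.2051 = 0.2570 which rounds to 0.26
d₂ = d₁ − σ√T = 0.2570 − 0.2051 = 0.0519 which rounds to 0.05
e^(−qT) = e^(−0.017·0.5) = 0.9915;  e^(−rT) = e^(−0.058·0.5) = 0.9714
N(d₁) = N(0.26) = 0.6026;  N(d₂) = N(0.05) = 0.5199
C = 180·0.9915·0.6026 − 178·0.9714·0.5199 = 107.5460 − 89.8955 = 17.6505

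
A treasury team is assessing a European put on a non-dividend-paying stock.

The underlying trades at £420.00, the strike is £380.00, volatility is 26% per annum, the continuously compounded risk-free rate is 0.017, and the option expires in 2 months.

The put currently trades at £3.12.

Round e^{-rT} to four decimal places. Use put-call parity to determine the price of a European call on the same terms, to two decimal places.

£44.18

exp(−rT) = exp(−0.017·0.1667) = 0.9972
Put-call parity: C − P = S − K·e^(−rT) = 420 − 380·0.9972 = 420 − 378.9360 = 41.0640
C = P + (C − P) = 3.12 + (41.0640) = 44.1840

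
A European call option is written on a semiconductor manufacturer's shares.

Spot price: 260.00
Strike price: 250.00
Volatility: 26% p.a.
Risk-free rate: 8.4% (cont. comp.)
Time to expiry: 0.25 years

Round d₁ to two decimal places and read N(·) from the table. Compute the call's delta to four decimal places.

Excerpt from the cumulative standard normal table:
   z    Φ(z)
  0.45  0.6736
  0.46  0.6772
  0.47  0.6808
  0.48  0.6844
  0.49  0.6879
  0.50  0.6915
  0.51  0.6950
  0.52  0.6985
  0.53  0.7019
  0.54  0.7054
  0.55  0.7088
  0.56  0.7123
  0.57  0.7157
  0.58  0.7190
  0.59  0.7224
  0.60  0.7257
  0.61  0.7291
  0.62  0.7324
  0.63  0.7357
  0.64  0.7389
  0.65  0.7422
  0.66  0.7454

0.7019

σ√T = 0.26 × 0.5000 = 0.1300
d₁ = [ln(260/250) + (0.084 + ½·0.26²)·0.25] / (σ√T) = (0.0392 + 0.0295) / 0.1300 = 0.5282 ≈ 0.53
N(d₁) = N(0.53) = 0.7019
Δ_call = N(d₁) = 0.7019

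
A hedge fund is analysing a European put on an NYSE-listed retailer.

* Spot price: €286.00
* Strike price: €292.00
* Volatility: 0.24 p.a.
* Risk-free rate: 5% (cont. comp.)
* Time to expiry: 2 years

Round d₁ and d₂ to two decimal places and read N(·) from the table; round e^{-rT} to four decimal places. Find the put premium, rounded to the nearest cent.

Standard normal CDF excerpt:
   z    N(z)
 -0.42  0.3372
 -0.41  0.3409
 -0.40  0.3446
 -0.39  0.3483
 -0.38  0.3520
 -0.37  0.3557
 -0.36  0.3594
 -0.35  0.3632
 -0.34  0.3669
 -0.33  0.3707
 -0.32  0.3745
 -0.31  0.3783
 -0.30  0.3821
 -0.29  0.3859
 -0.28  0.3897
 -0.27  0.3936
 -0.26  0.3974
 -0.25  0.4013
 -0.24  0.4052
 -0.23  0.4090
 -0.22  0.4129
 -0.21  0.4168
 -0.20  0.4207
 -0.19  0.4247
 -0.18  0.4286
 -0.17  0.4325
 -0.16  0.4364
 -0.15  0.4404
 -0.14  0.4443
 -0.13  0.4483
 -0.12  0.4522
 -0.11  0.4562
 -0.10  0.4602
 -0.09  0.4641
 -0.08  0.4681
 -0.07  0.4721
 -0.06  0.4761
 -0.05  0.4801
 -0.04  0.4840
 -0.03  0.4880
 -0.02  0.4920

σ√T = 0.24 × 1.4142 = 0.3394
ln(S/K) + (r + σ²/2)T = ln(286/292) + (0.05 + 0.24²/2)·2 = -0.0208 + 0.1576 = 0.1368
d₁ = 0.1368 / 0.3394 = 0.4032 ≈ 0.40
d₂ = d₁ − σ√T = 0.4032 − 0.3394 = 0.0638 ≈ 0.06
e^(−rT) = e^(−0.05·2) = 0.9048
N(−d₂) = N(-0.06) = 0.4761;  N(−d₁) = N(-0.40) = 0.3446
P = 292·0.9048·0.4761 − 286·0.3446 = 125.7864 − 98.5556 = 27.2308

€27.23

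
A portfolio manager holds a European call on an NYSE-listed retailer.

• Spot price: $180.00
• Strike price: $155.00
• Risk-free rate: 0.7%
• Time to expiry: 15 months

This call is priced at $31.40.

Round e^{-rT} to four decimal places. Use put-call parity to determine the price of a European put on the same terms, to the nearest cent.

e^(−rT) = e^(−0.007·1.25) = 0.9913
Put-call parity: C − P = S − K·e^(−rT) = 180 − 155·0.9913 = 180 − 153.6515 = 26.3485
P = C − (C − P) = 31.40 − (26.3485) = 5.0515

$5.05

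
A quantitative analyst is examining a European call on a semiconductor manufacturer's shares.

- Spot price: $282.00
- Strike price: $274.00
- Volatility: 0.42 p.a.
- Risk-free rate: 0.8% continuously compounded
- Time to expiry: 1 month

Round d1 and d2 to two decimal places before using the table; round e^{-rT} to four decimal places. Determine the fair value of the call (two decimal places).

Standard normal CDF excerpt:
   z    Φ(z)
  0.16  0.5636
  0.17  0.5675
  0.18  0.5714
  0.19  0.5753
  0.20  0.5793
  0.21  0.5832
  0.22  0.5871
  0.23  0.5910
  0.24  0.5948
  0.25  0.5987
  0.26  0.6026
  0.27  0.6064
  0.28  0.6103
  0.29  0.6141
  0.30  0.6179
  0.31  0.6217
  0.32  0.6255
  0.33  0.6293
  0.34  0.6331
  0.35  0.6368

σ√T = 0.42 × 0.2887 = 0.1212
d₁ = [ln(282/274) + (0.008 + 0.42²/2)·0.08333] / 0.1212 = [0.0288 + 0.0080] / 0.1212 = 0.3035 ⇒ 0.30
d₂ = d₁ − σ√T = 0.3035 − 0.1212 = 0.1822 ⇒ 0.18
e^(−rT) = e^(−0.008·0.08333) = 0.9993
N(d₁) = N(0.30) = 0.6179;  N(d₂) = N(0.18) = 0.5714
C = 282·0.6179 − 274·0.9993·0.5714 = 174.2478 − 156.4540 = 17.7938

$17.79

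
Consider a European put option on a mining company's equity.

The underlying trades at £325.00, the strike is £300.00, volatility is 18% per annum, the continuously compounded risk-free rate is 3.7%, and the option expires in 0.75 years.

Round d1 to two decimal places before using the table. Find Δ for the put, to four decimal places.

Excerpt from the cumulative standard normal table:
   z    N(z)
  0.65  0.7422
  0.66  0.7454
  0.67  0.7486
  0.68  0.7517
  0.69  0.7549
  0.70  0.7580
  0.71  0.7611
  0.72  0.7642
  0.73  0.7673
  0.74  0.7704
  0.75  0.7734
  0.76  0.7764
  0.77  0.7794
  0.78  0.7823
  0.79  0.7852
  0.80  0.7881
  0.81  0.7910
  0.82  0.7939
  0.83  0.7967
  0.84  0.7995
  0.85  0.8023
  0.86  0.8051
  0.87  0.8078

σ√T = 0.18 × 0.8660 = 0.1559
d₁ = [ln(325/300) + (0.037 + ½·0.18²)·0.75] / (σ√T) = (0.0800 + 0.0399) / 0.1559 = 0.7694 ≈ 0.77
N(d₁) = N(0.77) = 0.7794
Δ_put = N(d₁) − 1 = 0.7794 − 1 = -0.2206

-0.2206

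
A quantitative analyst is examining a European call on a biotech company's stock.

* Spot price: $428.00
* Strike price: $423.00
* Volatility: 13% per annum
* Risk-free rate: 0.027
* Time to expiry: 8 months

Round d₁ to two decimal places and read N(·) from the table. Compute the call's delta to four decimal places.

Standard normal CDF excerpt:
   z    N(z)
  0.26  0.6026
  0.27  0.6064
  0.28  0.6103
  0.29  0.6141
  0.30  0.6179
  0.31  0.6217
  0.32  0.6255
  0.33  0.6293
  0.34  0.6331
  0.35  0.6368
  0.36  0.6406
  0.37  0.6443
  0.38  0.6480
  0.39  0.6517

σ√T = 0.13·√0.6667 = 0.1061
ln(S/K) + (r + σ²/2)T = ln(428/423) + (0.027 + 0.13²/2)·0.6667 = 0.0118 + 0.0236 = 0.0354
d₁ = 0.0354 / 0.1061 = 0.3334 ⇒ 0.33
N(d₁) = N(0.33) = 0.6293
Δ_call = N(d₁) = 0.6293

0.6293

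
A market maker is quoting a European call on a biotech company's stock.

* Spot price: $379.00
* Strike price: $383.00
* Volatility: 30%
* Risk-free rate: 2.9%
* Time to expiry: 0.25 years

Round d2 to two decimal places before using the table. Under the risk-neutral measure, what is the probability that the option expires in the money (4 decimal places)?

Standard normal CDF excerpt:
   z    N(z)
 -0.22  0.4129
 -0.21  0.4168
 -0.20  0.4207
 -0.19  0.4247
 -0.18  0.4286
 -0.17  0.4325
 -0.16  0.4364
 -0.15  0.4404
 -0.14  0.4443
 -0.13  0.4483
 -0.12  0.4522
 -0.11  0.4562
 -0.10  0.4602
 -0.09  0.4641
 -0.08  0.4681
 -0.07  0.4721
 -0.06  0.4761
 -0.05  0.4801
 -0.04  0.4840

σ√T = 0.3·√0.25 = 0.1500
d₁ = [ln(379/383) + (0.029 + 0.3²/2)·0.25] / 0.1500 = [-0.0105 + 0.0185] / 0.1500 = 0.0533 ≈ 0.05
d₂ = d₁ − σ√T = 0.0533 − 0.1500 = -0.0967 ≈ -0.10
Risk-neutral Pr[S_T > K] = N(d₂) = N(-0.10) = 0.4602

0.4602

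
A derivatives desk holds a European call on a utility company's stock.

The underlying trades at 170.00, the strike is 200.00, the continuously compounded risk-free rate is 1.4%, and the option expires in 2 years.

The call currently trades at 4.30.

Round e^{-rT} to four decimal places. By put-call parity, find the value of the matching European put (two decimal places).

28.78

exp(−rT) = exp(−0.014·2) = 0.9724
Put-call parity: C − P = S − K·e^(−rT) = 170 − 200·0.9724 = 170 − 194.4800 = -24.4800
P = C − (C − P) = 4.30 − (-24.4800) = 28.7800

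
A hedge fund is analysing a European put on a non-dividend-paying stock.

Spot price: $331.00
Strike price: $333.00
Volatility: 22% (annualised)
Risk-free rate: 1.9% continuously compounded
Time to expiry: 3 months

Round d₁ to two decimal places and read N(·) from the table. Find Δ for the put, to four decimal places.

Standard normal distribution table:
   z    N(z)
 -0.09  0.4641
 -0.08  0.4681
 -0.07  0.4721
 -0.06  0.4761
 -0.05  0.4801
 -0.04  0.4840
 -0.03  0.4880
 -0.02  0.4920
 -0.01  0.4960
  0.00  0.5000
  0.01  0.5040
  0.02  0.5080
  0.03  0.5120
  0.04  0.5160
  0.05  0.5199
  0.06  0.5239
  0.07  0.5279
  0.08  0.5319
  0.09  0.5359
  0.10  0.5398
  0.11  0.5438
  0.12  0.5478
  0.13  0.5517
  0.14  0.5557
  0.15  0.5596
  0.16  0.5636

-0.4840

σ√T = 0.22 × 0.5000 = 0.1100
d₁ = [ln(331/333) + (0.019 + 0.22²/2)·0.25] / 0.1100 = [-0.0060 + 0.0108] / 0.1100 = 0.0434 which rounds to 0.04
N(d₁) = N(0.04) = 0.5160
Δ_put = N(d₁) − 1 = 0.5160 − 1 = -0.4840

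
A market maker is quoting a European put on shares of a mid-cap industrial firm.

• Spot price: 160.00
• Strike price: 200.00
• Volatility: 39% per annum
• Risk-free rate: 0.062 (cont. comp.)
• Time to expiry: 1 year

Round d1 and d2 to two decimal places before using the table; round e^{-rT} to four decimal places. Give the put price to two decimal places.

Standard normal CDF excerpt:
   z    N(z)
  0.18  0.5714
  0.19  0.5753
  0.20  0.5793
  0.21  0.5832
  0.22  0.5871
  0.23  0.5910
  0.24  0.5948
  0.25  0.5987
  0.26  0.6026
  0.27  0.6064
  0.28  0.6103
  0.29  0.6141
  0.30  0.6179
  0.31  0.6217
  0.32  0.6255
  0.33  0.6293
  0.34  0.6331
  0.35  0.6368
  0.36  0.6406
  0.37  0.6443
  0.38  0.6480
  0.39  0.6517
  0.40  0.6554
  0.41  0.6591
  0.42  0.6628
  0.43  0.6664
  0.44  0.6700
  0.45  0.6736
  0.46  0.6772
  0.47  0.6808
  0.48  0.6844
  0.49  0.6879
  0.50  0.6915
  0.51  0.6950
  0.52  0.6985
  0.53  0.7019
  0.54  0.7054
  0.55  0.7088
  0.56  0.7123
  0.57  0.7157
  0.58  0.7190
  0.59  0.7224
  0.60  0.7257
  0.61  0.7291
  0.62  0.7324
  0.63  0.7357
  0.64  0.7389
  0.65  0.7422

43.12

σ√T = 0.39·√1 = 0.3900
d₁ = [ln(160/200) + (0.062 + ½·0.39²)·1] / (σ√T) = (-0.2231 + 0.1381) / 0.3900 = -0.2182 ⇒ -0.22
d₂ = -0.2182 − 0.3900 = -0.6082 ⇒ -0.61
e^(−rT) = e^(−0.062·1) = 0.9399
N(−d₂) = N(0.61) = 0.7291;  N(−d₁) = N(0.22) = 0.5871
P = 200·0.9399·0.7291 − 160·0.5871 = 137.0562 − 93.9360 = 43.1202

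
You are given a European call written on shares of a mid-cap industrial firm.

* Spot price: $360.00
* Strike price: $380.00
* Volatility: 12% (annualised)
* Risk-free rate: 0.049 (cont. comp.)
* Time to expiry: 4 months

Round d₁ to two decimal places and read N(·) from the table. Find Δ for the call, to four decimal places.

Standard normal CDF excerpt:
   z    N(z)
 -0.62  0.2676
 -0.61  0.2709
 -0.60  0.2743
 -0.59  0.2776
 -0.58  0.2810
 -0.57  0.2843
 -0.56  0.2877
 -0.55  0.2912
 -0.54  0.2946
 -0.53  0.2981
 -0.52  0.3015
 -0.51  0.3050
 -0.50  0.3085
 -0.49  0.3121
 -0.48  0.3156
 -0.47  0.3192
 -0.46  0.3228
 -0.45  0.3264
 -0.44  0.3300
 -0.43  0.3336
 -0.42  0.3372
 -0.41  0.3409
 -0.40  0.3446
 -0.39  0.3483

σ√T = 0.12·√0.3333 = 0.0693
d₁ = [ln(360/380) + (0.049 + 0.12²/2)·0.3333] / 0.0693 = [-0.0541 + 0.0187] / 0.0693 = -0.5100 ⇒ -0.51
N(d₁) = N(-0.51) = 0.3050
Δ_call = N(d₁) = 0.3050

0.3050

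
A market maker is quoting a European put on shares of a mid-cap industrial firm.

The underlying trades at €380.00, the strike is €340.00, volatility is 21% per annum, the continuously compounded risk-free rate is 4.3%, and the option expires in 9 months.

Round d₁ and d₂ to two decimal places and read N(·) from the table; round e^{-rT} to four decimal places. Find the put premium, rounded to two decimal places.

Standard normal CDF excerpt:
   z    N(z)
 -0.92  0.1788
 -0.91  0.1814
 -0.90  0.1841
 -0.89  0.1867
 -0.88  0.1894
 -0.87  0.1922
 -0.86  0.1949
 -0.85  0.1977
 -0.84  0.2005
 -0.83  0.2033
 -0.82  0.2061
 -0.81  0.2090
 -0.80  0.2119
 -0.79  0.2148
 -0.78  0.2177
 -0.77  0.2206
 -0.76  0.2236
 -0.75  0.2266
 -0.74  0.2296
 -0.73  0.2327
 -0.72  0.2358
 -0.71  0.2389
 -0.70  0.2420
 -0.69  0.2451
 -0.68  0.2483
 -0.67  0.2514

T = 0.75;  σ√T = 0.1819
d₁ = [ln(380/340) + (0.043 + 0.21²/2)·0.75] / 0.1819 = [0.1112 + 0.0488] / 0.1819 = 0.8798 ≈ 0.88
d₂ = d₁ − σ√T = 0.8798 − 0.1819 = 0.6980 ≈ 0.70
exp(−rT) = exp(−0.043·0.75) = 0.9683
N(−d₂) = N(-0.70) = 0.2420;  N(−d₁) = N(-0.88) = 0.1894
P = 340·0.9683·0.2420 − 380·0.1894 = 79.6717 − 71.9720 = 7.6997

€7.70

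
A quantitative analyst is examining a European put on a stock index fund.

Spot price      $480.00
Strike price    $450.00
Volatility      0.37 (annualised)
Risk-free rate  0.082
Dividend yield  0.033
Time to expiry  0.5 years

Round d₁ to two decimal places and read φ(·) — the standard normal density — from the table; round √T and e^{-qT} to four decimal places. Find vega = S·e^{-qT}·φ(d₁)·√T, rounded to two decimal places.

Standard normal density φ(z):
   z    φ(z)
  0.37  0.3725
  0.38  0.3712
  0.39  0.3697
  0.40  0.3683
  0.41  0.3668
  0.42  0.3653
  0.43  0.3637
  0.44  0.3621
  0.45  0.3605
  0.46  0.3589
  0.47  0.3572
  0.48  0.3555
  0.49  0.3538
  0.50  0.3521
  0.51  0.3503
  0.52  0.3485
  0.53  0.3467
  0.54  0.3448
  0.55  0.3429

σ√T = 0.37 × 0.7071 = 0.2616
ln(S/K) + (r − q + σ²/2)T = ln(480/450) + (0.082 − 0.033 + 0.37²/2)·0.5 = 0.0645 + 0.0587 = 0.1233
d₁ = 0.1233 / 0.2616 = 0.4711 which rounds to 0.47
√T = √0.5 = 0.7071
φ(d₁) = φ(0.47) = 0.3572
exp(−qT) = exp(−0.033·0.5) = 0.9836
vega = S·exp(−qT)·φ(d₁)·√T = 480·0.9836·0.3572·0.7071 = 119.2483

119.25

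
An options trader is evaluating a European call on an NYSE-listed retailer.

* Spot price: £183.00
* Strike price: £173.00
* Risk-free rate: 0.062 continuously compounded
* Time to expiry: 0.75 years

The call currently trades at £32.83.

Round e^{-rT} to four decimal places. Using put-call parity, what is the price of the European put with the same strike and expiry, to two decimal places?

e^(−rT) = e^(−0.062·0.75) = 0.9546
Put-call parity: C − P = S − K·e^(−rT) = 183 − 173·0.9546 = 183 − 165.1458 = 17.8542
P = C − (C − P) = 32.83 − (17.8542) = 14.9758

£14.98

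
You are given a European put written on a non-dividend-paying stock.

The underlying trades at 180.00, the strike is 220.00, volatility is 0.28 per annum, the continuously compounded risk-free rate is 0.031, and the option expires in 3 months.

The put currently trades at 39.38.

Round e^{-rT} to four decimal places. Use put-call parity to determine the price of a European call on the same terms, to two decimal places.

exp(−rT) = exp(−0.031·0.25) = 0.9923
Put-call parity: C − P = S − K·e^(−rT) = 180 − 220·0.9923 = 180 − 218.3060 = -38.3060
C = P + (C − P) = 39.38 + (-38.3060) = 1.0740

1.07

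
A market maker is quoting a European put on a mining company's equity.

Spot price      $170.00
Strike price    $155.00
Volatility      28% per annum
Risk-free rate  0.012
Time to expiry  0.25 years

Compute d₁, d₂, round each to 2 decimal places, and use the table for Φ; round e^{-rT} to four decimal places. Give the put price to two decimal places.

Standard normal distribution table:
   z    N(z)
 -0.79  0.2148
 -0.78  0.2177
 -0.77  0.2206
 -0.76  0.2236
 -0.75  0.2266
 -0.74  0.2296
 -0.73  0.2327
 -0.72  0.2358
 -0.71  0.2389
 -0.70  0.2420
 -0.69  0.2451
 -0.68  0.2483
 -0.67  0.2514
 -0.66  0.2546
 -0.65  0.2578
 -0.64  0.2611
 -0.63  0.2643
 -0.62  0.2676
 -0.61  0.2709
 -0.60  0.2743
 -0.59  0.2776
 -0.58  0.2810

T = 0.25;  σ√T = 0.1400
d₁ = [ln(170/155) + (0.012 + 0.28²/2)·0.25] / 0.1400 = [0.0924 + 0.0128] / 0.1400 = 0.7512 ⇒ 0.75
d₂ = d₁ − σ√T = 0.7512 − 0.1400 = 0.6112 ⇒ 0.61
e^(−rT) = e^(−0.012·0.25) = 0.9970
P = 155·0.9970·N(-0.61) − 170·N(-0.75) = 155·0.9970·0.2709 − 170·0.2266 = 41.8635 − 38.5220 = 3.3415

$3.34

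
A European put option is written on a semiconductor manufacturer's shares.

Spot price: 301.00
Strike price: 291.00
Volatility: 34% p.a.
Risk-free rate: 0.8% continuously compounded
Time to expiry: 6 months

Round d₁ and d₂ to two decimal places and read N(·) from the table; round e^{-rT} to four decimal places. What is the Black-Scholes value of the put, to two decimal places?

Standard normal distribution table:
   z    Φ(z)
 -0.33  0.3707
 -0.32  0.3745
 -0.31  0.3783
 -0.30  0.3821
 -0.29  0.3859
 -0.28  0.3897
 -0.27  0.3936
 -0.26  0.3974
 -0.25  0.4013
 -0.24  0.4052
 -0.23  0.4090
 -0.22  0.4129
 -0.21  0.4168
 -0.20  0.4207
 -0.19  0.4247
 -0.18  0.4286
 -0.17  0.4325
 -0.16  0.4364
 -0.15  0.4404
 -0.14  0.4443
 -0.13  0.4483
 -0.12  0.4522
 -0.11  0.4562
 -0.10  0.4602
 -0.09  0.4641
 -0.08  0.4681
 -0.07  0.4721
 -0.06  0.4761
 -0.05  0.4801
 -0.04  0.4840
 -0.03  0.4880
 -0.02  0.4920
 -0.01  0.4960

T = 0.5;  σ√T = 0.2404
d₁ = [ln(301/291) + (0.008 + ½·0.34²)·0.5] / (σ√T) = (0.0338 + 0.0329) / 0.2404 = 0.2774 → 0.28
d₂ = 0.2774 − 0.2404 = 0.0370 → 0.04
exp(−rT) = exp(−0.008·0.5) = 0.9960
P = 291·0.9960·N(-0.04) − 301·N(-0.28) = 291·0.9960·0.4840 − 301·0.3897 = 140.2806 − 117.2997 = 22.9809

22.98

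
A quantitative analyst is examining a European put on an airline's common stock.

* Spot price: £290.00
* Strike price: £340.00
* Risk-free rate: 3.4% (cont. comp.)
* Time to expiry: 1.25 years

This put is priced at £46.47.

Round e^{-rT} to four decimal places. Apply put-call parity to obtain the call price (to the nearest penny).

e^(−rT) = e^(−0.034·1.25) = 0.9584
Put-call parity: C − P = S − K·e^(−rT) = 290 − 340·0.9584 = 290 − 325.8560 = -35.8560
C = P + (C − P) = 46.47 + (-35.8560) = 10.6140

£10.61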